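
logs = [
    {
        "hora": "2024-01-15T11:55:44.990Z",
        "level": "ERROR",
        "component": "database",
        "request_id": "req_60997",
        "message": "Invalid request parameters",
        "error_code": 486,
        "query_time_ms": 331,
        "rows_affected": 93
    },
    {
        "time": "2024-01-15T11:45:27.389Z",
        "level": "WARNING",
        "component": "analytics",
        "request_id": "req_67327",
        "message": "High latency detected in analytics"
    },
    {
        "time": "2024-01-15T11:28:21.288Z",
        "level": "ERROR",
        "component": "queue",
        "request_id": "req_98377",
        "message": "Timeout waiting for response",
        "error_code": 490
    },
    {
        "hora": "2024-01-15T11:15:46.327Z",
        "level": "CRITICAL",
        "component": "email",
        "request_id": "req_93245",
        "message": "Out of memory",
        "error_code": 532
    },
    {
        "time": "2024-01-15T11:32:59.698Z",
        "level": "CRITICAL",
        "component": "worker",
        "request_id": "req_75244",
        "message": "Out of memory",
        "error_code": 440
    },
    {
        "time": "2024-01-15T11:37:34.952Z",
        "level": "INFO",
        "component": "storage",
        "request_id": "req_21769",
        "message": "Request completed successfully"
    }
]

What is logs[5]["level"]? "INFO"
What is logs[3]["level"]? "CRITICAL"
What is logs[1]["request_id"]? "req_67327"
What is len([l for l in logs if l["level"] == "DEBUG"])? 0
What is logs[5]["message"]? "Request completed successfully"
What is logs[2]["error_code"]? 490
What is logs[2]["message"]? "Timeout waiting for response"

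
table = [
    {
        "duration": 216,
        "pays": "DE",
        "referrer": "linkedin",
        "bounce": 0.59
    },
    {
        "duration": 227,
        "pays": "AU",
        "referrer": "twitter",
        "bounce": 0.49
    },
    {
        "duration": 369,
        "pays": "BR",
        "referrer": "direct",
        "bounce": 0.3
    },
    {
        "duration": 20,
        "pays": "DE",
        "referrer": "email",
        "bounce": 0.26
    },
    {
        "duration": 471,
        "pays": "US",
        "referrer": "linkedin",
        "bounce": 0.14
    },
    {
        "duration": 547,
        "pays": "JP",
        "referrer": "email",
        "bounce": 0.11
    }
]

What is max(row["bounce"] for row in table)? 0.59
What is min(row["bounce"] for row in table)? 0.11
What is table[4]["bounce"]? 0.14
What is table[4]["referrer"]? "linkedin"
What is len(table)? 6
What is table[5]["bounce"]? 0.11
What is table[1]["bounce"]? 0.49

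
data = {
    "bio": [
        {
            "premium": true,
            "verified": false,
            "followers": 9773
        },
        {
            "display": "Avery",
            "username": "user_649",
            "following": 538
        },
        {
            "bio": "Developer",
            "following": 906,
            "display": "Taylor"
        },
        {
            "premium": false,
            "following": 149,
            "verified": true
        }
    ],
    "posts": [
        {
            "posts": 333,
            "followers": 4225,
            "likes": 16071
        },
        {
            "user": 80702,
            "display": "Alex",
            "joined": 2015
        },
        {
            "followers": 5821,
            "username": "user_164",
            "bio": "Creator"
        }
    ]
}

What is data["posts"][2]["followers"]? 5821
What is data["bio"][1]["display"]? "Avery"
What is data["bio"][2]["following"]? 906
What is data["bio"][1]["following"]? 538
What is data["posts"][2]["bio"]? "Creator"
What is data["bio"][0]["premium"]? True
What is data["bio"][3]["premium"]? False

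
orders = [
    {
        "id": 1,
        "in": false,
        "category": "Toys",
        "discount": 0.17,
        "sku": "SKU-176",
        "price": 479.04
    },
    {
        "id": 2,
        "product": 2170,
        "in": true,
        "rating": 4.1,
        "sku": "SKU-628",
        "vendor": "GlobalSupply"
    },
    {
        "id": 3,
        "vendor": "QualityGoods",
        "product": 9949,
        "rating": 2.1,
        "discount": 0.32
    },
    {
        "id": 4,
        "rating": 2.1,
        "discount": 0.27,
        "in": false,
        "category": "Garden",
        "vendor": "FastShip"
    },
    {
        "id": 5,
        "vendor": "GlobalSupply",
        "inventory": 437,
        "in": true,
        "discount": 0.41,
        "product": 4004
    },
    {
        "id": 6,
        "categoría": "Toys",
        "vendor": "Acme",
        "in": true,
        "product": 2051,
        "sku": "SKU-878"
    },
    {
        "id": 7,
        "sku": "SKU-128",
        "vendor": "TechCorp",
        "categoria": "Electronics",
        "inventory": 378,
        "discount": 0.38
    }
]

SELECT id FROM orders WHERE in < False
[]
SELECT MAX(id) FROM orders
7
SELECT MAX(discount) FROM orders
0.41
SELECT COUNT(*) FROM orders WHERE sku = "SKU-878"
1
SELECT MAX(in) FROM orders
True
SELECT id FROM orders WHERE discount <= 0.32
[1, 3, 4]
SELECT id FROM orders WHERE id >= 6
[6, 7]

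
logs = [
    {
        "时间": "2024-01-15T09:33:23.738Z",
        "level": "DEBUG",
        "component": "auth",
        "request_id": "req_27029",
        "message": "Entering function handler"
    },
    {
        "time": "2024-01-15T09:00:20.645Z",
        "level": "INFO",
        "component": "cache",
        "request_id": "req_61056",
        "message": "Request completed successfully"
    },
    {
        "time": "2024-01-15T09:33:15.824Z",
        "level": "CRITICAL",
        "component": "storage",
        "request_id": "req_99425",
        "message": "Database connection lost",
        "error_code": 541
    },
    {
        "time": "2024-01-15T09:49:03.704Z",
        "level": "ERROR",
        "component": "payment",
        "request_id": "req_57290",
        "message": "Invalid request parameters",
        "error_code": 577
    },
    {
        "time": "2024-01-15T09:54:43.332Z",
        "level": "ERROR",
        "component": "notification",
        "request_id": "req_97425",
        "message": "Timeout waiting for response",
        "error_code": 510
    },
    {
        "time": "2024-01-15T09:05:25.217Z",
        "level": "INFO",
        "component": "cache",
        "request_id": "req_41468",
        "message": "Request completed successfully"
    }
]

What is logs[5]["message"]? "Request completed successfully"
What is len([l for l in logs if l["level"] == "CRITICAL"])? 1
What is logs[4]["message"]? "Timeout waiting for response"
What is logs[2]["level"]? "CRITICAL"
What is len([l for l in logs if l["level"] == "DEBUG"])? 1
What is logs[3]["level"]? "ERROR"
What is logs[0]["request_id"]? "req_27029"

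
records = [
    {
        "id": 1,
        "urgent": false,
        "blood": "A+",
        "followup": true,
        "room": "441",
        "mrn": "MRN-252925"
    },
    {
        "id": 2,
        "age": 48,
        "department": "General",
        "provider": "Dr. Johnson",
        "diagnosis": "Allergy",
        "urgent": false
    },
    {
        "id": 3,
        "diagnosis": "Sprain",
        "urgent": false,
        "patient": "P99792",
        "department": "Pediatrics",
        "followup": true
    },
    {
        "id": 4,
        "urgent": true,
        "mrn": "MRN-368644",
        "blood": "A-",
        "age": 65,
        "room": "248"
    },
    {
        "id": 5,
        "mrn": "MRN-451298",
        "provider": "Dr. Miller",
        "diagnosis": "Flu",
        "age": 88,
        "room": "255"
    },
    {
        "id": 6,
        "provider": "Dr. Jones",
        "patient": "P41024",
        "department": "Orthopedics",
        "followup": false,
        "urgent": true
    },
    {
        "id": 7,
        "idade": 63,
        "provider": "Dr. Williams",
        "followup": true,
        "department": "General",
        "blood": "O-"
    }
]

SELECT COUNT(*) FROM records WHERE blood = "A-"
1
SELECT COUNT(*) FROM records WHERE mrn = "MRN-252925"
1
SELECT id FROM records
[1, 2, 3, 4, 5, 6, 7]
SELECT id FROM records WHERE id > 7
[]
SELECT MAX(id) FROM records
7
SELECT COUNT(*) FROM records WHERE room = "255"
1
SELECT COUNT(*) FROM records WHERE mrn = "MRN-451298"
1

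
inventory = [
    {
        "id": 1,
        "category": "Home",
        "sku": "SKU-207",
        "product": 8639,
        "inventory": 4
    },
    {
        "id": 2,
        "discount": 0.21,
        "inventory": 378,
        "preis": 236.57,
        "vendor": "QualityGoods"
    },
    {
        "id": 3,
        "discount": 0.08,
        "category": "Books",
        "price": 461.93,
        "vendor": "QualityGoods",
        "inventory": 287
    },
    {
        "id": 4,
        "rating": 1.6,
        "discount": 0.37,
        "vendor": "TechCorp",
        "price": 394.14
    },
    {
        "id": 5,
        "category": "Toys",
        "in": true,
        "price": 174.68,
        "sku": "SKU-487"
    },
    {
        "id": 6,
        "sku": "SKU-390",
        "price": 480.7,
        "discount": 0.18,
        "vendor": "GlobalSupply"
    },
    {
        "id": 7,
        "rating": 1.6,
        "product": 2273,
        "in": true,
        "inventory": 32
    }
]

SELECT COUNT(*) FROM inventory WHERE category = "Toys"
1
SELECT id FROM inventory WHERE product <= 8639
[1, 7]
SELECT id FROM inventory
[1, 2, 3, 4, 5, 6, 7]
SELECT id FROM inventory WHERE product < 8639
[7]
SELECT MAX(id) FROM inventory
7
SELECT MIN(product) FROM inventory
2273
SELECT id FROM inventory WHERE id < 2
[1]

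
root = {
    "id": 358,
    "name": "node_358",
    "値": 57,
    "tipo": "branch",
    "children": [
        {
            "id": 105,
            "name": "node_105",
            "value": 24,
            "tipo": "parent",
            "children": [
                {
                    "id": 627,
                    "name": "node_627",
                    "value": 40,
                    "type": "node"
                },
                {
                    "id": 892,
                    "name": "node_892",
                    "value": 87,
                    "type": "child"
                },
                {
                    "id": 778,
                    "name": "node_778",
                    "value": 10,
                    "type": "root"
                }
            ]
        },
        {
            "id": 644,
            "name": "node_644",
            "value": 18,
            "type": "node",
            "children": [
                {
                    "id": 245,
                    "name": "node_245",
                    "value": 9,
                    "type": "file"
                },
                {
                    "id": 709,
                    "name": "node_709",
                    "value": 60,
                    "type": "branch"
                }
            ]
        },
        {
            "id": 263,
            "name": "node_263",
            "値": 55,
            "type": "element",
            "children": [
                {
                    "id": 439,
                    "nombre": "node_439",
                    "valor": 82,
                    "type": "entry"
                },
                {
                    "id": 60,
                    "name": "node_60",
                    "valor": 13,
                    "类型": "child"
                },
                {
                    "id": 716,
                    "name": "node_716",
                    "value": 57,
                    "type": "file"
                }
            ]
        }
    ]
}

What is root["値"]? 57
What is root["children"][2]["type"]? "element"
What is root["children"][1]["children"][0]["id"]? 245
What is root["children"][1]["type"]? "node"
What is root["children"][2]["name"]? "node_263"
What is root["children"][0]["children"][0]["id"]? 627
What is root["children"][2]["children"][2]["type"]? "file"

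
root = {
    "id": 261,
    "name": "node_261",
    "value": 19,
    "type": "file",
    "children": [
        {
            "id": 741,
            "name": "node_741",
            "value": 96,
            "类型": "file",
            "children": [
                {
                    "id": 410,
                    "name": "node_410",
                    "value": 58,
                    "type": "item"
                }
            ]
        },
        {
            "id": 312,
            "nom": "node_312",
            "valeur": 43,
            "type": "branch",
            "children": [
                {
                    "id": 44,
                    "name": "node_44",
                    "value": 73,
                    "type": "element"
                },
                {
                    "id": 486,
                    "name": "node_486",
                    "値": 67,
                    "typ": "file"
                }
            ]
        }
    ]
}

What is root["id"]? 261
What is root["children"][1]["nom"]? "node_312"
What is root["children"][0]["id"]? 741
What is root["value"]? 19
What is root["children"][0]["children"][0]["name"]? "node_410"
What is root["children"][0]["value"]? 96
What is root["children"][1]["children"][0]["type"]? "element"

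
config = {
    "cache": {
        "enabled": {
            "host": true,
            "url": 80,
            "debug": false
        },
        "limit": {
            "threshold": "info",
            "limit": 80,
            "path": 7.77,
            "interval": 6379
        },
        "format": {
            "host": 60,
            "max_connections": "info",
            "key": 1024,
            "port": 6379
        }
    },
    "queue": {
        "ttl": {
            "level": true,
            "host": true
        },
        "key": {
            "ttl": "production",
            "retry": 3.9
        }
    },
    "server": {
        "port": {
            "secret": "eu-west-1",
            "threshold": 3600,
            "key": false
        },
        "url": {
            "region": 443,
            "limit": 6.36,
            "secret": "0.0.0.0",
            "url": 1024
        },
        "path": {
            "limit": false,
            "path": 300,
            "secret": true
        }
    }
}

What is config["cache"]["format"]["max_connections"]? "info"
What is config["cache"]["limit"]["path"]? 7.77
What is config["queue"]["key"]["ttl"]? "production"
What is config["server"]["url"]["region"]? 443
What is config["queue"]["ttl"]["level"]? True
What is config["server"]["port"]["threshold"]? 3600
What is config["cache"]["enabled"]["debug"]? False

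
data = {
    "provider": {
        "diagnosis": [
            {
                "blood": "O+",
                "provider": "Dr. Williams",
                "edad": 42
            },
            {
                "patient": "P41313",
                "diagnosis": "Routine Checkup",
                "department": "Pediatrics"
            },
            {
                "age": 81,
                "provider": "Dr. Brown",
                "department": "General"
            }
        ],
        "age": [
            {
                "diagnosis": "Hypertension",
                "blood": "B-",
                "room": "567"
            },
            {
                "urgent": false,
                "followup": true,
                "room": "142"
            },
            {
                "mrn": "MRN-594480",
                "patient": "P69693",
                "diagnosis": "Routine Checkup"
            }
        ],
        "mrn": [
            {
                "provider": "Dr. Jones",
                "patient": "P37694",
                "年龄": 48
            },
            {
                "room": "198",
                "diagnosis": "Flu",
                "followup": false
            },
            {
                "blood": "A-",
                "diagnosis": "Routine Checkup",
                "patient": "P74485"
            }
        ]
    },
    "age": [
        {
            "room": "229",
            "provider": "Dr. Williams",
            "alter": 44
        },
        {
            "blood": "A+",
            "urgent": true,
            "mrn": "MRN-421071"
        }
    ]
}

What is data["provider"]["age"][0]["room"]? "567"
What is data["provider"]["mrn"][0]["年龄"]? 48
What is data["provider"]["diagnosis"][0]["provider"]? "Dr. Williams"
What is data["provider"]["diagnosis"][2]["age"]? 81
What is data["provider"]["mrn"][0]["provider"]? "Dr. Jones"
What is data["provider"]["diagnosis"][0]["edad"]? 42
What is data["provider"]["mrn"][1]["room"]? "198"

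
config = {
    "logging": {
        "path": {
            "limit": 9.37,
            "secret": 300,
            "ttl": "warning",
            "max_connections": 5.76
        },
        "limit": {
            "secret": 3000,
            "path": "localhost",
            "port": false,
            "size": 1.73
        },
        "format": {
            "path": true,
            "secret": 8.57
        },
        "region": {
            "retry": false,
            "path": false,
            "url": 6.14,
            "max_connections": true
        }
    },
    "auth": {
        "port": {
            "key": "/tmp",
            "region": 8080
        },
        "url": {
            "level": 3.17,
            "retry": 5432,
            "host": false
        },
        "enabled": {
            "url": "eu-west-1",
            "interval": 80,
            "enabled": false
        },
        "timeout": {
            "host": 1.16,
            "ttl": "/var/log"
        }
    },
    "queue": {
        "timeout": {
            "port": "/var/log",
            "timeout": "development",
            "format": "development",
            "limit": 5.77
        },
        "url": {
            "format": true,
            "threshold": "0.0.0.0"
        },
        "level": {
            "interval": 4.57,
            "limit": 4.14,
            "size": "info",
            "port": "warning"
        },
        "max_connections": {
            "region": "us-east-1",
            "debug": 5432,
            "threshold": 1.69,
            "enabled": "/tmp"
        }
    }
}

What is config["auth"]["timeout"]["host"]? 1.16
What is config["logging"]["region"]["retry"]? False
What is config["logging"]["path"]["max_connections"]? 5.76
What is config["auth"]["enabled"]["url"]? "eu-west-1"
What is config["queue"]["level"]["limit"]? 4.14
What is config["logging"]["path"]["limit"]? 9.37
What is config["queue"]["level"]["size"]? "info"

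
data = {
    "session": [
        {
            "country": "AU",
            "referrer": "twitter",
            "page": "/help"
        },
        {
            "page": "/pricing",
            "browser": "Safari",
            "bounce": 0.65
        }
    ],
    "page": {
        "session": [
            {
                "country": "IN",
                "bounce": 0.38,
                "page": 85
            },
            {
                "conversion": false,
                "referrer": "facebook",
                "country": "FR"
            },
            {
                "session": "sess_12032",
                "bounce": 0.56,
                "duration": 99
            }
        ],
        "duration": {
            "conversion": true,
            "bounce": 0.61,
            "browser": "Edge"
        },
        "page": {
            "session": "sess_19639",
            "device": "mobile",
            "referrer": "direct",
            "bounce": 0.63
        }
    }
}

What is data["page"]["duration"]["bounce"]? 0.61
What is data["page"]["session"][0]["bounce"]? 0.38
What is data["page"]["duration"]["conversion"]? True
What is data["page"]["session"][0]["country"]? "IN"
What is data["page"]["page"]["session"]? "sess_19639"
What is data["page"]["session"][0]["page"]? 85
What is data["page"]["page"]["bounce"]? 0.63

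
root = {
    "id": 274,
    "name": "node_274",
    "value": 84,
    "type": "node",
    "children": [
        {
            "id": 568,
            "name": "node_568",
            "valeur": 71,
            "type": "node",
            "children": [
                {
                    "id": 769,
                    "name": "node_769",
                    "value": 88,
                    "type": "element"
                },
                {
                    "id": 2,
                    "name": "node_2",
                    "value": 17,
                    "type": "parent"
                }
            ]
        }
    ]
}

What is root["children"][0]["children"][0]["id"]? 769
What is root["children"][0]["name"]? "node_568"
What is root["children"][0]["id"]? 568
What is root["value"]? 84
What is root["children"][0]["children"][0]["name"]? "node_769"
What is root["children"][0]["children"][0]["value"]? 88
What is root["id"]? 274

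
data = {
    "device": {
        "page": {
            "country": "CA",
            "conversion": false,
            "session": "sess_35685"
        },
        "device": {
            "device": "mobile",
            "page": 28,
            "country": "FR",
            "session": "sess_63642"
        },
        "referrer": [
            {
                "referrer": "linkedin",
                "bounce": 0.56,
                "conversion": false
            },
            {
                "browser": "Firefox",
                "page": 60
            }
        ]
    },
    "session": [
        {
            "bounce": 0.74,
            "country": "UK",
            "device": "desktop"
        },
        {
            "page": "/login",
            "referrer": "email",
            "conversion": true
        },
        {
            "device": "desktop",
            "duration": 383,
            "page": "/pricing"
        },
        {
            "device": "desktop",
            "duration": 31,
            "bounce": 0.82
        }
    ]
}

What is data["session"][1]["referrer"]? "email"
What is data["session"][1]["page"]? "/login"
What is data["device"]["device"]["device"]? "mobile"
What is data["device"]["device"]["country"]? "FR"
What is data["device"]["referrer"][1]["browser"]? "Firefox"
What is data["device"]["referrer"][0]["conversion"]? False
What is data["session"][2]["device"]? "desktop"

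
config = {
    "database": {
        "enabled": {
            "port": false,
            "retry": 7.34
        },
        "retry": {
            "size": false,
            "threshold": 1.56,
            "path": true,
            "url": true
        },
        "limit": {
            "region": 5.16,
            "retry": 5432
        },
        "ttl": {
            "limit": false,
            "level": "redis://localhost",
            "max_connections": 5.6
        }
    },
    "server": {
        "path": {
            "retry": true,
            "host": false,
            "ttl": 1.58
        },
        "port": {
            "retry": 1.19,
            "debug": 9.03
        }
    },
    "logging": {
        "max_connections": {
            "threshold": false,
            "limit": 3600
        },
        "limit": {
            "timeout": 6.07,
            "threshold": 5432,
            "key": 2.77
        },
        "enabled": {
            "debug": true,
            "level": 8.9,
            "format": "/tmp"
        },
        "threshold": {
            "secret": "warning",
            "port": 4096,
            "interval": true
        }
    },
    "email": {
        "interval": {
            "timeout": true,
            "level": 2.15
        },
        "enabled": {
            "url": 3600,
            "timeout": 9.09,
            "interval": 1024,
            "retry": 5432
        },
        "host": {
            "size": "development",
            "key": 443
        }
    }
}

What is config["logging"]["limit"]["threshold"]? 5432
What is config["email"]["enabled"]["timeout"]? 9.09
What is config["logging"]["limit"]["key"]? 2.77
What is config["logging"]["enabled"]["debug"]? True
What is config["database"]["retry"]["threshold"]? 1.56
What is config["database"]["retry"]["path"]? True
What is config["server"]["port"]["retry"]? 1.19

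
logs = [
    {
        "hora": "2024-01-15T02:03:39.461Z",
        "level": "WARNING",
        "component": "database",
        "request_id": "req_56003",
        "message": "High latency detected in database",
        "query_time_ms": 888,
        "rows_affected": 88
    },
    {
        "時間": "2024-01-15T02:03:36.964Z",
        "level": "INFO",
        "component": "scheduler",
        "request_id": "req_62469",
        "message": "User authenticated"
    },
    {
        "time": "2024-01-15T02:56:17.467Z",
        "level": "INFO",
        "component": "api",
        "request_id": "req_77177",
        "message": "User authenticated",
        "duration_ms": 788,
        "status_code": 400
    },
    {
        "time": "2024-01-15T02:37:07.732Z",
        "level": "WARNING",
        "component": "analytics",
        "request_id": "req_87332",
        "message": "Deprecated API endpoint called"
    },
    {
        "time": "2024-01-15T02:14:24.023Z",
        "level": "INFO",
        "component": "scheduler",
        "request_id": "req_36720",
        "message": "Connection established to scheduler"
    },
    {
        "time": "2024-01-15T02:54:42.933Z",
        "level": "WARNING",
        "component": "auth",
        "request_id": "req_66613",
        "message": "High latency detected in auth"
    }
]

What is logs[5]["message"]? "High latency detected in auth"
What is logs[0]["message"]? "High latency detected in database"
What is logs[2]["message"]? "User authenticated"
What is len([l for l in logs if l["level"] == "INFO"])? 3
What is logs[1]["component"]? "scheduler"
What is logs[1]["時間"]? "2024-01-15T02:03:36.964Z"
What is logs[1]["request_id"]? "req_62469"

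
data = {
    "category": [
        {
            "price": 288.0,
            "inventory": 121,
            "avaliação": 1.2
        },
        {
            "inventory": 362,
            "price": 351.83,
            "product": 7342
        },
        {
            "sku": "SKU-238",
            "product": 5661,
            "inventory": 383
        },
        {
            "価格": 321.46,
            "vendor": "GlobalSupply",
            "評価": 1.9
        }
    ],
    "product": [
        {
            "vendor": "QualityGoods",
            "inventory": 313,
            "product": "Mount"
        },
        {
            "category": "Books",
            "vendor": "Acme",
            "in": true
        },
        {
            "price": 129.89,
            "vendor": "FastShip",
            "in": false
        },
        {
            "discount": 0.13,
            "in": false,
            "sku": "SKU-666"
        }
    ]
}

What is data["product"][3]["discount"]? 0.13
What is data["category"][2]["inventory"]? 383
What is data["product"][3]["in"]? False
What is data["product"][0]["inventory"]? 313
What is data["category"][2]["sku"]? "SKU-238"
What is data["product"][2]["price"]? 129.89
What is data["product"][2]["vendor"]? "FastShip"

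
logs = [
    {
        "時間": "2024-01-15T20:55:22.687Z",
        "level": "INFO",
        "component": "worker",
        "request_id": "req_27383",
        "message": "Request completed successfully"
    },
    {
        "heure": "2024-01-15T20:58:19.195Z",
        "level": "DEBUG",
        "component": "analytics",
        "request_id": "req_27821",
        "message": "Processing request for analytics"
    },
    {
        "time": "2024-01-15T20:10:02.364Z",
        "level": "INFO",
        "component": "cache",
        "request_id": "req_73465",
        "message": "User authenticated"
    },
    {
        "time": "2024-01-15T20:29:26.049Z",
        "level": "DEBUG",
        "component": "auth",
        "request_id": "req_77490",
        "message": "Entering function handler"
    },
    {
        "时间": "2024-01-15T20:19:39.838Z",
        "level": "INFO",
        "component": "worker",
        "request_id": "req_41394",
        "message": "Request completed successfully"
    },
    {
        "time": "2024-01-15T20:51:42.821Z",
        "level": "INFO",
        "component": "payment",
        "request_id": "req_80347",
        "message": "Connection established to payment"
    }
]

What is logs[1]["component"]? "analytics"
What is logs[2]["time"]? "2024-01-15T20:10:02.364Z"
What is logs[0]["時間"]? "2024-01-15T20:55:22.687Z"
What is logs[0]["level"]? "INFO"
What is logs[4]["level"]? "INFO"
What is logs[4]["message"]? "Request completed successfully"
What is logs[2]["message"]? "User authenticated"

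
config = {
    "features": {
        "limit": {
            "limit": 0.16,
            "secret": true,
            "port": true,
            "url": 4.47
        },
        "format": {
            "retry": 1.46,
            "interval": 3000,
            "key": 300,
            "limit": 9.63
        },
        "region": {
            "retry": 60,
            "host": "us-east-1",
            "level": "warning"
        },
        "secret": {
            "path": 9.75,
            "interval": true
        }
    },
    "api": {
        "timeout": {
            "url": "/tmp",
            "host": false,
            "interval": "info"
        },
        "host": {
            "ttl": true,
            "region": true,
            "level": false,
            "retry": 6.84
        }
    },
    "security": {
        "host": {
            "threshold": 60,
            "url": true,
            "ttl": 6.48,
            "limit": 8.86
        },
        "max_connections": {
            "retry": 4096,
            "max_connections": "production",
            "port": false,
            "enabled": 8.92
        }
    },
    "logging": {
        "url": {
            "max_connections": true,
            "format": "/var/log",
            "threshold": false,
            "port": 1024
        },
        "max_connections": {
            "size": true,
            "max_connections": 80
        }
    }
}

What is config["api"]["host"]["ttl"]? True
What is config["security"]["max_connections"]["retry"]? 4096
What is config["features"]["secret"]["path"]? 9.75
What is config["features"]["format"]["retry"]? 1.46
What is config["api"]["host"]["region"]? True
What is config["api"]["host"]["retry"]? 6.84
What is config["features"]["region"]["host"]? "us-east-1"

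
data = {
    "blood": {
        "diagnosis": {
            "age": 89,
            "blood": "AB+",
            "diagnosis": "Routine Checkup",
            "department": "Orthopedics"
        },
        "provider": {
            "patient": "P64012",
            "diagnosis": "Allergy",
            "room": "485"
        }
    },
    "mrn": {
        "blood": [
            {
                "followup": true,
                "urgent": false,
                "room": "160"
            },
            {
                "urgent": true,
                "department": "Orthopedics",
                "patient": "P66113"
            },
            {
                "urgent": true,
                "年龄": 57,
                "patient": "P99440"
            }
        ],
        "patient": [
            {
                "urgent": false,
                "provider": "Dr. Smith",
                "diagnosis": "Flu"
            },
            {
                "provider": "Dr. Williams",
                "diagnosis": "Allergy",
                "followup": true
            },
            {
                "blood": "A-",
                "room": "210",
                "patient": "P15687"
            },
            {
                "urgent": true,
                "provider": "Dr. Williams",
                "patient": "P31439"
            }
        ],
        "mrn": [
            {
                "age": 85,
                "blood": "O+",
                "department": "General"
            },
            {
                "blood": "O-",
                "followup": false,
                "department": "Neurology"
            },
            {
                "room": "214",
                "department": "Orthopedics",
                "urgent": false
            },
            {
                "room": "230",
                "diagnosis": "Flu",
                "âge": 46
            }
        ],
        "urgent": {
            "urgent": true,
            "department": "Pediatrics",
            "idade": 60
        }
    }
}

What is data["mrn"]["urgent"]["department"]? "Pediatrics"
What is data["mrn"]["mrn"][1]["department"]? "Neurology"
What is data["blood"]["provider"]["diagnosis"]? "Allergy"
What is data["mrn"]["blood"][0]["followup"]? True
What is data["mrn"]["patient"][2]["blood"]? "A-"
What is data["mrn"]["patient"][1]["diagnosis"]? "Allergy"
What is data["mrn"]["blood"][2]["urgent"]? True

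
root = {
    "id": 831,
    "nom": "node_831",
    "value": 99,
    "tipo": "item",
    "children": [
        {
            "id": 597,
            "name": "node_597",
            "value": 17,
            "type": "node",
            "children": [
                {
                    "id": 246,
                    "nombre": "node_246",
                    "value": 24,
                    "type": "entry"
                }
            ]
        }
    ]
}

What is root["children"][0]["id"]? 597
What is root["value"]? 99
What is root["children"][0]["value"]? 17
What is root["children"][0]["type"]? "node"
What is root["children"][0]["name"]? "node_597"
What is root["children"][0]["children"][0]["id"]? 246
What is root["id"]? 831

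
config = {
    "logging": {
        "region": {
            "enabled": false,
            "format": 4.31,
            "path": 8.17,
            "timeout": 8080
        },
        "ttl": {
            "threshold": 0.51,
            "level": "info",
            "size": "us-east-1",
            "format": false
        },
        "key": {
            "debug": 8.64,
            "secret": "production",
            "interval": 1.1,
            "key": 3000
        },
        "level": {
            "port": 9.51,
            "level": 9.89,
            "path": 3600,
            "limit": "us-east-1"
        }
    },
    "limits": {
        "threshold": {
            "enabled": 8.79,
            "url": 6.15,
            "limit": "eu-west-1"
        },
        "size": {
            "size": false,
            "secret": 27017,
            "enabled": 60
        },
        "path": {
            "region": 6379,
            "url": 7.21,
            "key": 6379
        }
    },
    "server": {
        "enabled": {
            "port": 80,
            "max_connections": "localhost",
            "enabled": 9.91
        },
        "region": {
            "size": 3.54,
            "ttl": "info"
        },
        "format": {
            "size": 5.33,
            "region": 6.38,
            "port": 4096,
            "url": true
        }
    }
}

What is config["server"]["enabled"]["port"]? 80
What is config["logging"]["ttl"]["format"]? False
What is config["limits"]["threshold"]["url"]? 6.15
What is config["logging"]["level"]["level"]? 9.89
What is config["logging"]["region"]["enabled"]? False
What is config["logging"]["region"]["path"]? 8.17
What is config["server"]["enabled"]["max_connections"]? "localhost"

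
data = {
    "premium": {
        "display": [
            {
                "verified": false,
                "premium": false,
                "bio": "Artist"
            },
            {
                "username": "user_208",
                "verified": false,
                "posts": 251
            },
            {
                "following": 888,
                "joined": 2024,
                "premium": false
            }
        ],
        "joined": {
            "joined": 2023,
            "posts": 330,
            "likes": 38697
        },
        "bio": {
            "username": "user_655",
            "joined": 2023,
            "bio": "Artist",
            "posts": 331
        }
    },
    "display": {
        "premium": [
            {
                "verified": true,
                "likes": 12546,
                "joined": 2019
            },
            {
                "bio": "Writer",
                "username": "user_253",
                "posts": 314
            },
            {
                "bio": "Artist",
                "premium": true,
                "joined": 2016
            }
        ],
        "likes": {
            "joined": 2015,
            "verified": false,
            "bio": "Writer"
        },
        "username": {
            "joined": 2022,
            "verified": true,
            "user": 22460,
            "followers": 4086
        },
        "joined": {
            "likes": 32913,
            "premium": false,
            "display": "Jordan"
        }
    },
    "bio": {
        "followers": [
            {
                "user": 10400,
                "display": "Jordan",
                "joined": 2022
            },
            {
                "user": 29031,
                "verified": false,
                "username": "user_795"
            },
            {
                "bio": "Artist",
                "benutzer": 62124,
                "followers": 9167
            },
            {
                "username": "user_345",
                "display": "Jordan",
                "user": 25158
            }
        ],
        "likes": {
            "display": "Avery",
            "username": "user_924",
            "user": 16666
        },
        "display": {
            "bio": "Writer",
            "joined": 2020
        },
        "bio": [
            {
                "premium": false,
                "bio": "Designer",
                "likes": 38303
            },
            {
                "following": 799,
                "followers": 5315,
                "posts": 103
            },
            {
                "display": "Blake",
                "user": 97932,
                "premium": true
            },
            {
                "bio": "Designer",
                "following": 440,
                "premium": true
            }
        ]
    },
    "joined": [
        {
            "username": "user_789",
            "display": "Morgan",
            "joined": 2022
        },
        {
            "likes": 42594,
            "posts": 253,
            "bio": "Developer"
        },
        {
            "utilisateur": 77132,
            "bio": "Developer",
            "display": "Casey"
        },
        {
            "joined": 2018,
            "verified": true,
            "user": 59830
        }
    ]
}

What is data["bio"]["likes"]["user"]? 16666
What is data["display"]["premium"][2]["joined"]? 2016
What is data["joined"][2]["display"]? "Casey"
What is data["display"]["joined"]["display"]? "Jordan"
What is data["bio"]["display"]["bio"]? "Writer"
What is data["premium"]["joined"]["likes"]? 38697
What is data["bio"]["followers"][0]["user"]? 10400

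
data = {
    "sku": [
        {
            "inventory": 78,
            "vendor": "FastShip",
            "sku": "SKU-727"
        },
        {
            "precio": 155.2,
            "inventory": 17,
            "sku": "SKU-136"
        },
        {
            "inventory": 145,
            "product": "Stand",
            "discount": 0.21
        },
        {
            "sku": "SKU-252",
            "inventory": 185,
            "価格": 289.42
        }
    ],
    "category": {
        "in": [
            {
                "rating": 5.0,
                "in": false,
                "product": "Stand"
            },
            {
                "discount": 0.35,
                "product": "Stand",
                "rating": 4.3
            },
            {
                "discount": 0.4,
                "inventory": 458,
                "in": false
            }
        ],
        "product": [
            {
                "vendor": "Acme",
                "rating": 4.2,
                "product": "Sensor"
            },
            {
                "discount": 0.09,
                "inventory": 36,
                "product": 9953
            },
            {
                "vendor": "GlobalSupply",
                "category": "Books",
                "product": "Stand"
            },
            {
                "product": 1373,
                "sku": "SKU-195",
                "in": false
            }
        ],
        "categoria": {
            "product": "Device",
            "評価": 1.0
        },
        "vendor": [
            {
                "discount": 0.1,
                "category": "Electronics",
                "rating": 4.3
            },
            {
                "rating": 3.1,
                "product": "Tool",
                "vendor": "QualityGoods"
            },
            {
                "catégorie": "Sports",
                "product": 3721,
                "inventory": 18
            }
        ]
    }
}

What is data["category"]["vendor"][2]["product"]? 3721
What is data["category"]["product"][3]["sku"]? "SKU-195"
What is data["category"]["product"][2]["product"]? "Stand"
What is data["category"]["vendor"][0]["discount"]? 0.1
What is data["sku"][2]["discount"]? 0.21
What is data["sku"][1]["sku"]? "SKU-136"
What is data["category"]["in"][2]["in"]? False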